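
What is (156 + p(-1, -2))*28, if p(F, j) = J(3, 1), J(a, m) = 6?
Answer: 4536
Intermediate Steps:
p(F, j) = 6
(156 + p(-1, -2))*28 = (156 + 6)*28 = 162*28 = 4536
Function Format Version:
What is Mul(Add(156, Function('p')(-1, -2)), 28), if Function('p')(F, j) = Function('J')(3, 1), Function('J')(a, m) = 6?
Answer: 4536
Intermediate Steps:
Function('p')(F, j) = 6
Mul(Add(156, Function('p')(-1, -2)), 28) = Mul(Add(156, 6), 28) = Mul(162, 28) = 4536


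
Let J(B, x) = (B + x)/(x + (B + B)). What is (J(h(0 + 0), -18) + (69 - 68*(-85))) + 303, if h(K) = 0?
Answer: 6153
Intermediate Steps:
J(B, x) = (B + x)/(x + 2*B)
(J(h(0 + 0), -18) + (69 - 68*(-85))) + 303 = ((0 - 18)/(-18 + 2*0) + (69 - 68*(-85))) + 303 = (-18/(-18 + 0) + (69 + 5780)) + 303 = (-18/(-18) + 5849) + 303 = (-1/18*(-18) + 5849) + 303 = (1 + 5849) + 303 = 5850 + 303 = 6153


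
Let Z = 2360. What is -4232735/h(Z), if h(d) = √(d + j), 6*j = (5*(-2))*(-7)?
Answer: -846547*√21345/1423 ≈ -86915.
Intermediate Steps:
j = 35/3 (j = ((5*(-2))*(-7))/6 = (-10*(-7))/6 = (⅙)*70 = 35/3 ≈ 11.667)
h(d) = √(35/3 + d) (h(d) = √(d + 35/3) = √(35/3 + d))
-4232735/h(Z) = -4232735*3/√(105 + 9*2360) = -4232735*3/√(105 + 21240) = -4232735*√21345/7115 = -846547*√21345/1423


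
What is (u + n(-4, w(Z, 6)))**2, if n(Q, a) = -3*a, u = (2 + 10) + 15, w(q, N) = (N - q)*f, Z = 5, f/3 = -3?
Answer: 2916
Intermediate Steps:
f = -9 (f = 3*(-3) = -9)
w(q, N) = -9*N + 9*q (w(q, N) = (N - q)*(-9) = -9*N + 9*q)
u = 27 (u = 12 + 15 = 27)
(u + n(-4, w(Z, 6)))**2 = (27 - 3*(-9*6 + 9*5))**2 = (27 - 3*(-54 + 45))**2 = (27 - 3*(-9))**2 = (27 + 27)**2 = 54**2 = 2916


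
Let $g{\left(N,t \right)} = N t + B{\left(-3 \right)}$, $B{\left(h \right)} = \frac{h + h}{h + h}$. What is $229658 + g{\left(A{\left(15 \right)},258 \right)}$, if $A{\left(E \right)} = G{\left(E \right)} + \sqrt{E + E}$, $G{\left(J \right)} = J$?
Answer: $233529 + 258 \sqrt{30} \approx 2.3494 \cdot 10^{5}$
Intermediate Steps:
$B{\left(h \right)} = 1$ ($B{\left(h \right)} = \frac{2 h}{2 h} = 2 h \frac{1}{2 h} = 1$)
$A{\left(E \right)} = E + \sqrt{2} \sqrt{E}$ ($A{\left(E \right)} = E + \sqrt{E + E} = E + \sqrt{2 E} = E + \sqrt{2} \sqrt{E}$)
$g{\left(N,t \right)} = 1 + N t$ ($g{\left(N,t \right)} = N t + 1 = 1 + N t$)
$229658 + g{\left(A{\left(15 \right)},258 \right)} = 229658 + \left(1 + \left(15 + \sqrt{2} \sqrt{15}\right) 258\right) = 229658 + \left(1 + \left(15 + \sqrt{30}\right) 258\right) = 229658 + \left(1 + \left(3870 + 258 \sqrt{30}\right)\right) = 229658 + \left(3871 + 258 \sqrt{30}\right) = 233529 + 258 \sqrt{30}$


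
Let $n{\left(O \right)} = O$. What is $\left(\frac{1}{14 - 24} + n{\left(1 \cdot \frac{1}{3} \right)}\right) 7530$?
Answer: $1757$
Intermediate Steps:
$\left(\frac{1}{14 - 24} + n{\left(1 \cdot \frac{1}{3} \right)}\right) 7530 = \left(\frac{1}{14 - 24} + 1 \cdot \frac{1}{3}\right) 7530 = \left(\frac{1}{-10} + 1 \cdot \frac{1}{3}\right) 7530 = \left(- \frac{1}{10} + \frac{1}{3}\right) 7530 = \frac{7}{30} \cdot 7530 = 1757$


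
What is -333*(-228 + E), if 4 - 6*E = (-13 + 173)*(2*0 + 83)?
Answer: 812742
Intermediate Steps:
E = -6638/3 (E = ⅔ - (-13 + 173)*(2*0 + 83)/6 = ⅔ - 80*(0 + 83)/3 = ⅔ - 80*83/3 = ⅔ - ⅙*13280 = ⅔ - 6640/3 = -6638/3 ≈ -2212.7)
-333*(-228 + E) = -333*(-228 - 6638/3) = -333*(-7322/3) = 812742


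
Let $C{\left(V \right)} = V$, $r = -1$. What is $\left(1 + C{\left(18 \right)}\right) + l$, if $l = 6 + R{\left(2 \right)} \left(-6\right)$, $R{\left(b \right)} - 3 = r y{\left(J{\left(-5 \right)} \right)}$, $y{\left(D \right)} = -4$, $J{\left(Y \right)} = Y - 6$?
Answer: $-17$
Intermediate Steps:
$J{\left(Y \right)} = -6 + Y$ ($J{\left(Y \right)} = Y - 6 = -6 + Y$)
$R{\left(b \right)} = 7$ ($R{\left(b \right)} = 3 - -4 = 3 + 4 = 7$)
$l = -36$ ($l = 6 + 7 \left(-6\right) = 6 - 42 = -36$)
$\left(1 + C{\left(18 \right)}\right) + l = \left(1 + 18\right) - 36 = 19 - 36 = -17$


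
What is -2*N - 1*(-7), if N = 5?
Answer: -3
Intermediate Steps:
-2*N - 1*(-7) = -2*5 - 1*(-7) = -10 + 7 = -3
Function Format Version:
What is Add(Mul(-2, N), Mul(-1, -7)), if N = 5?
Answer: -3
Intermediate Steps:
Add(Mul(-2, N), Mul(-1, -7)) = Add(Mul(-2, 5), Mul(-1, -7)) = Add(-10, 7) = -3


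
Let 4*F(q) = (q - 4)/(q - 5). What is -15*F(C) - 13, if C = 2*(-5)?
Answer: -33/2 ≈ -16.500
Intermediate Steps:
C = -10
F(q) = (-4 + q)/(4*(-5 + q)) (F(q) = ((q - 4)/(q - 5))/4 = ((-4 + q)/(-5 + q))/4 = (-4 + q)/(4*(-5 + q)))
-15*F(C) - 13 = -15*(-4 - 10)/(4*(-5 - 10)) - 13 = -15*(-14)/(4*(-15)) - 13 = -15*(-1)*(-14)/(4*15) - 13 = -15*7/30 - 13 = -7/2 - 13 = -33/2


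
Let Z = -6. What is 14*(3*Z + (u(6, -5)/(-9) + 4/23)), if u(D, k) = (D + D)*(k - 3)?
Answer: -6916/69 ≈ -100.23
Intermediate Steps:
u(D, k) = 2*D*(-3 + k) (u(D, k) = (2*D)*(-3 + k) = 2*D*(-3 + k))
14*(3*Z + (u(6, -5)/(-9) + 4/23)) = 14*(3*(-6) + ((2*6*(-3 - 5))/(-9) + 4/23)) = 14*(-18 + ((2*6*(-8))*(-⅑) + 4*(1/23))) = 14*(-18 + (-96*(-⅑) + 4/23)) = 14*(-18 + (32/3 + 4/23)) = 14*(-18 + 748/69) = 14*(-494/69) = -6916/69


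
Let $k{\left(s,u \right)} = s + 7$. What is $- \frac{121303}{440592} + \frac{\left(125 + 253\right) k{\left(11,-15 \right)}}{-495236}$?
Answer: $- \frac{2252550017}{7792750704} \approx -0.28906$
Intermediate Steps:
$k{\left(s,u \right)} = 7 + s$
$- \frac{121303}{440592} + \frac{\left(125 + 253\right) k{\left(11,-15 \right)}}{-495236} = - \frac{121303}{440592} + \frac{\left(125 + 253\right) \left(7 + 11\right)}{-495236} = \left(-121303\right) \frac{1}{440592} + 378 \cdot 18 \left(- \frac{1}{495236}\right) = - \frac{121303}{440592} + 6804 \left(- \frac{1}{495236}\right) = - \frac{121303}{440592} - \frac{243}{17687} = - \frac{2252550017}{7792750704}$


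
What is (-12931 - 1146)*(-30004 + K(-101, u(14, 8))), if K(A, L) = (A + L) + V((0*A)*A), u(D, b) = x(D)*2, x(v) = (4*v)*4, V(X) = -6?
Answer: 417566051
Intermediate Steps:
x(v) = 16*v
u(D, b) = 32*D (u(D, b) = (16*D)*2 = 32*D)
K(A, L) = -6 + A + L (K(A, L) = (A + L) - 6 = -6 + A + L)
(-12931 - 1146)*(-30004 + K(-101, u(14, 8))) = (-12931 - 1146)*(-30004 + (-6 - 101 + 32*14)) = -14077*(-30004 + (-6 - 101 + 448)) = -14077*(-30004 + 341) = -14077*(-29663) = 417566051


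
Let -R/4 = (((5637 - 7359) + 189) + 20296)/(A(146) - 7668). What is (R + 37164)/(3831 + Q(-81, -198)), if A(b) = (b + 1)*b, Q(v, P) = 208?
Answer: 256282582/27856983 ≈ 9.1999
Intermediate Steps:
A(b) = b*(1 + b) (A(b) = (1 + b)*b = b*(1 + b))
R = -37526/6897 (R = -4*(((5637 - 7359) + 189) + 20296)/(146*(1 + 146) - 7668) = -4*((-1722 + 189) + 20296)/(146*147 - 7668) = -4*(-1533 + 20296)/(21462 - 7668) = -75052/13794 = -4*18763/13794 = -37526/6897 ≈ -5.4409)
(R + 37164)/(3831 + Q(-81, -198)) = (-37526/6897 + 37164)/(3831 + 208) = (256282582/6897)/4039 = (256282582/6897)*(1/4039) = 256282582/27856983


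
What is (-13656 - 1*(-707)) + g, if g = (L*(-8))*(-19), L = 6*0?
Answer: -12949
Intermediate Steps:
L = 0
g = 0 (g = (0*(-8))*(-19) = 0*(-19) = 0)
(-13656 - 1*(-707)) + g = (-13656 - 1*(-707)) + 0 = (-13656 + 707) + 0 = -12949 + 0 = -12949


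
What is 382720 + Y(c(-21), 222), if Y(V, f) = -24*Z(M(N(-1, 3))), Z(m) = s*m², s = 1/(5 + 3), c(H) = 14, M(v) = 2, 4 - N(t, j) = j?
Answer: 382708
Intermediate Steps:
N(t, j) = 4 - j
s = ⅛ (s = 1/8 = ⅛ ≈ 0.12500)
Z(m) = m²/8
Y(V, f) = -12 (Y(V, f) = -3*2² = -3*4 = -24*½ = -12)
382720 + Y(c(-21), 222) = 382720 - 12 = 382708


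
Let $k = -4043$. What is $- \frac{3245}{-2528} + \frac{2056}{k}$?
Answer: $\frac{7921967}{10220704} \approx 0.77509$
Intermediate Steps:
$- \frac{3245}{-2528} + \frac{2056}{k} = - \frac{3245}{-2528} + \frac{2056}{-4043} = \left(-3245\right) \left(- \frac{1}{2528}\right) + 2056 \left(- \frac{1}{4043}\right) = \frac{3245}{2528} - \frac{2056}{4043} = \frac{7921967}{10220704}$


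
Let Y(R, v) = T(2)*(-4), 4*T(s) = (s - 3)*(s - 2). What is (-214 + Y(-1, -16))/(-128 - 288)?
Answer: 107/208 ≈ 0.51442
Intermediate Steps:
T(s) = (-3 + s)*(-2 + s)/4 (T(s) = ((s - 3)*(s - 2))/4 = ((-3 + s)*(-2 + s))/4 = (-3 + s)*(-2 + s)/4)
Y(R, v) = 0 (Y(R, v) = (3/2 - 5/4*2 + (¼)*2²)*(-4) = (3/2 - 5/2 + (¼)*4)*(-4) = (3/2 - 5/2 + 1)*(-4) = 0*(-4) = 0)
(-214 + Y(-1, -16))/(-128 - 288) = (-214 + 0)/(-128 - 288) = -214/(-416) = -214*(-1/416) = 107/208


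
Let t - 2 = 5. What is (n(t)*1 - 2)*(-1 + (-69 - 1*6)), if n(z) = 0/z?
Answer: 152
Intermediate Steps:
t = 7 (t = 2 + 5 = 7)
n(z) = 0
(n(t)*1 - 2)*(-1 + (-69 - 1*6)) = (0*1 - 2)*(-1 + (-69 - 1*6)) = (0 - 2)*(-1 + (-69 - 6)) = -2*(-1 - 75) = -2*(-76) = 152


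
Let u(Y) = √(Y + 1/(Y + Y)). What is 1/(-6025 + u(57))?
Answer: -686850/4138264751 - √740886/4138264751 ≈ -0.00016618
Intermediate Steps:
u(Y) = √(Y + 1/(2*Y))
1/(-6025 + u(57)) = 1/(-6025 + √(2/57 + 4*57)/2) = 1/(-6025 + √(2*(1/57) + 228)/2) = 1/(-6025 + √(2/57 + 228)/2) = 1/(-6025 + √(12998/57)/2) = 1/(-6025 + (√740886/57)/2) = 1/(-6025 + √740886/114)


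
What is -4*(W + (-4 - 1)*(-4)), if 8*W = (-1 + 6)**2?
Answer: -185/2 ≈ -92.500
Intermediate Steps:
W = 25/8 (W = (-1 + 6)**2/8 = (1/8)*5**2 = (1/8)*25 = 25/8 ≈ 3.1250)
-4*(W + (-4 - 1)*(-4)) = -4*(25/8 + (-4 - 1)*(-4)) = -4*(25/8 - 5*(-4)) = -4*(25/8 + 20) = -4*185/8 = -185/2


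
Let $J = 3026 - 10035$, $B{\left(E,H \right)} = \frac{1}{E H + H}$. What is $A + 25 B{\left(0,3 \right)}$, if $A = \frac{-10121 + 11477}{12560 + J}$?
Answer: $\frac{142843}{16653} \approx 8.5776$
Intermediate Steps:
$B{\left(E,H \right)} = \frac{1}{H + E H}$
$J = -7009$ ($J = 3026 - 10035 = -7009$)
$A = \frac{1356}{5551}$ ($A = \frac{-10121 + 11477}{12560 - 7009} = \frac{1356}{5551} \approx 0.24428$)
$A + 25 B{\left(0,3 \right)} = \frac{1356}{5551} + 25 \frac{1}{3 \left(1 + 0\right)} = \frac{1356}{5551} + 25 \frac{1}{3 \cdot 1} = \frac{1356}{5551} + 25 \cdot \frac{1}{3} \cdot 1 = \frac{1356}{5551} + 25 \cdot \frac{1}{3} = \frac{1356}{5551} + \frac{25}{3} = \frac{142843}{16653}$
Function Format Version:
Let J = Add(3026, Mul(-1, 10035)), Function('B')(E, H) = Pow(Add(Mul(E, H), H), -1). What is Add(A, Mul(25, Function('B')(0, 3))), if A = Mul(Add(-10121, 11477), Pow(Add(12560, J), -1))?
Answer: Rational(142843, 16653) ≈ 8.5776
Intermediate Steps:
Function('B')(E, H) = Pow(Add(H, Mul(E, H)), -1)
J = -7009 (J = Add(3026, -10035) = -7009)
A = Rational(1356, 5551) (A = Mul(Add(-10121, 11477), Pow(Add(12560, -7009), -1)) = Mul(1356, Pow(5551, -1)) = Mul(1356, Rational(1, 5551)) = Rational(1356, 5551) ≈ 0.24428)
Add(A, Mul(25, Function('B')(0, 3))) = Add(Rational(1356, 5551), Mul(25, Mul(Pow(3, -1), Pow(Add(1, 0), -1)))) = Add(Rational(1356, 5551), Mul(25, Mul(Rational(1, 3), Pow(1, -1)))) = Add(Rational(1356, 5551), Mul(25, Mul(Rational(1, 3), 1))) = Add(Rational(1356, 5551), Mul(25, Rational(1, 3))) = Add(Rational(1356, 5551), Rational(25, 3)) = Rational(142843, 16653)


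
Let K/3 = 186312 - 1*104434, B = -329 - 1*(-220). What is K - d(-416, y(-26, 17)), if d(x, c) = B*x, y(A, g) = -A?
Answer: 200290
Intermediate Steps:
B = -109 (B = -329 + 220 = -109)
d(x, c) = -109*x
K = 245634 (K = 3*(186312 - 1*104434) = 3*(186312 - 104434) = 3*81878 = 245634)
K - d(-416, y(-26, 17)) = 245634 - (-109)*(-416) = 245634 - 1*45344 = 245634 - 45344 = 200290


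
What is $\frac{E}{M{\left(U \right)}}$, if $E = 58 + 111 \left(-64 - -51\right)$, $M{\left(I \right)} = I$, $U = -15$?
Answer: $\frac{277}{3} \approx 92.333$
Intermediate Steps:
$E = -1385$ ($E = 58 + 111 \left(-64 + 51\right) = 58 + 111 \left(-13\right) = 58 - 1443 = -1385$)
$\frac{E}{M{\left(U \right)}} = - \frac{1385}{-15} = \left(-1385\right) \left(- \frac{1}{15}\right) = \frac{277}{3}$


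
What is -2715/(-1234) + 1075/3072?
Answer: 4833515/1895424 ≈ 2.5501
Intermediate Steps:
-2715/(-1234) + 1075/3072 = -2715*(-1/1234) + 1075*(1/3072) = 2715/1234 + 1075/3072 = 4833515/1895424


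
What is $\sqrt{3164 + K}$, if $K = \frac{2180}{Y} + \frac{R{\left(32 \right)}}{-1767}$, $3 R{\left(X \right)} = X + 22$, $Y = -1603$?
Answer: $\frac{5 \sqrt{112773223139010}}{944167} \approx 56.237$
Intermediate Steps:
$R{\left(X \right)} = \frac{22}{3} + \frac{X}{3}$ ($R{\left(X \right)} = \frac{X + 22}{3} = \frac{22 + X}{3} = \frac{22}{3} + \frac{X}{3}$)
$K = - \frac{1293638}{944167}$ ($K = \frac{2180}{-1603} + \frac{\frac{22}{3} + \frac{1}{3} \cdot 32}{-1767} = 2180 \left(- \frac{1}{1603}\right) + \left(\frac{22}{3} + \frac{32}{3}\right) \left(- \frac{1}{1767}\right) = - \frac{2180}{1603} + 18 \left(- \frac{1}{1767}\right) = - \frac{2180}{1603} - \frac{6}{589} = - \frac{1293638}{944167} \approx -1.3701$)
$\sqrt{3164 + K} = \sqrt{3164 - \frac{1293638}{944167}} = \sqrt{\frac{2986050750}{944167}} = \frac{5 \sqrt{112773223139010}}{944167}$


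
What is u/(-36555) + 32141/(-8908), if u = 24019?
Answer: -1388875507/325631940 ≈ -4.2652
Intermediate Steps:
u/(-36555) + 32141/(-8908) = 24019/(-36555) + 32141/(-8908) = 24019*(-1/36555) + 32141*(-1/8908) = -24019/36555 - 32141/8908 = -1388875507/325631940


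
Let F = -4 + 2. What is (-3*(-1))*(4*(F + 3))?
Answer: 12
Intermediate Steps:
F = -2
(-3*(-1))*(4*(F + 3)) = (-3*(-1))*(4*(-2 + 3)) = 3*(4*1) = 3*4 = 12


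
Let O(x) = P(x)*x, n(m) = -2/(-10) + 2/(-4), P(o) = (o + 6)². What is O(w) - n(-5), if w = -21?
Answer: -47247/10 ≈ -4724.7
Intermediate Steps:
P(o) = (6 + o)²
n(m) = -3/10 (n(m) = -2*(-⅒) + 2*(-¼) = ⅕ - ½ = -3/10)
O(x) = x*(6 + x)² (O(x) = (6 + x)²*x = x*(6 + x)²)
O(w) - n(-5) = -21*(6 - 21)² - 1*(-3/10) = -21*(-15)² + 3/10 = -21*225 + 3/10 = -4725 + 3/10 = -47247/10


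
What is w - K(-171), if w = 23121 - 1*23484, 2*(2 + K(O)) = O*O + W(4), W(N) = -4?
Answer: -29959/2 ≈ -14980.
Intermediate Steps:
K(O) = -4 + O²/2 (K(O) = -2 + (O*O - 4)/2 = -2 + (O² - 4)/2 = -2 + (-4 + O²)/2 = -2 + (-2 + O²/2) = -4 + O²/2)
w = -363 (w = 23121 - 23484 = -363)
w - K(-171) = -363 - (-4 + (½)*(-171)²) = -363 - (-4 + (½)*29241) = -363 - (-4 + 29241/2) = -363 - 1*29233/2 = -363 - 29233/2 = -29959/2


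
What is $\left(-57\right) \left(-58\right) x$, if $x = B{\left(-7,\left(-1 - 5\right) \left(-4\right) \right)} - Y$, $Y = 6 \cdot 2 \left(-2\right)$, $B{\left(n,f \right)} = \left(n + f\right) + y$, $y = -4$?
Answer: $122322$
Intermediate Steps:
$B{\left(n,f \right)} = -4 + f + n$ ($B{\left(n,f \right)} = \left(n + f\right) - 4 = \left(f + n\right) - 4 = -4 + f + n$)
$Y = -24$ ($Y = 12 \left(-2\right) = -24$)
$x = 37$ ($x = \left(-4 + \left(-1 - 5\right) \left(-4\right) - 7\right) - -24 = \left(-4 - -24 - 7\right) + 24 = \left(-4 + 24 - 7\right) + 24 = 13 + 24 = 37$)
$\left(-57\right) \left(-58\right) x = \left(-57\right) \left(-58\right) 37 = 3306 \cdot 37 = 122322$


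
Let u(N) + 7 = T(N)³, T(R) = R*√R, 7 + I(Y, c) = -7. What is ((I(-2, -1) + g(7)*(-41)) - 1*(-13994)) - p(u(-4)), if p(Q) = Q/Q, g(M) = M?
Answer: 13692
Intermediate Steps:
I(Y, c) = -14 (I(Y, c) = -7 - 7 = -14)
T(R) = R^(3/2)
u(N) = -7 + N^(9/2) (u(N) = -7 + (N^(3/2))³ = -7 + N^(9/2))
p(Q) = 1
((I(-2, -1) + g(7)*(-41)) - 1*(-13994)) - p(u(-4)) = ((-14 + 7*(-41)) - 1*(-13994)) - 1*1 = ((-14 - 287) + 13994) - 1 = (-301 + 13994) - 1 = 13693 - 1 = 13692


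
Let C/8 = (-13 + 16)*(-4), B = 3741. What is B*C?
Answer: -359136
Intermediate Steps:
C = -96 (C = 8*((-13 + 16)*(-4)) = 8*(3*(-4)) = 8*(-12) = -96)
B*C = 3741*(-96) = -359136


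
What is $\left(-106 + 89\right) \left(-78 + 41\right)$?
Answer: $629$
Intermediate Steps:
$\left(-106 + 89\right) \left(-78 + 41\right) = \left(-17\right) \left(-37\right) = 629$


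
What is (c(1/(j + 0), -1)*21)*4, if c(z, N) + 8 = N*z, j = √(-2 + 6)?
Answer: -714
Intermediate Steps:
j = 2 (j = √4 = 2)
c(z, N) = -8 + N*z
(c(1/(j + 0), -1)*21)*4 = ((-8 - 1/(2 + 0))*21)*4 = ((-8 - 1/2)*21)*4 = ((-8 - 1*½)*21)*4 = ((-8 - ½)*21)*4 = -17/2*21*4 = -357/2*4 = -714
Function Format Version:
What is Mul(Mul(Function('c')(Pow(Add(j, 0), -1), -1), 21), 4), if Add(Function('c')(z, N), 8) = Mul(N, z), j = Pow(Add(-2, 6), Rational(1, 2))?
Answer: -714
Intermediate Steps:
j = 2 (j = Pow(4, Rational(1, 2)) = 2)
Function('c')(z, N) = Add(-8, Mul(N, z))
Mul(Mul(Function('c')(Pow(Add(j, 0), -1), -1), 21), 4) = Mul(Mul(Add(-8, Mul(-1, Pow(Add(2, 0), -1))), 21), 4) = Mul(Mul(Add(-8, Mul(-1, Pow(2, -1))), 21), 4) = Mul(Mul(Add(-8, Mul(-1, Rational(1, 2))), 21), 4) = Mul(Mul(Add(-8, Rational(-1, 2)), 21), 4) = Mul(Mul(Rational(-17, 2), 21), 4) = Mul(Rational(-357, 2), 4) = -714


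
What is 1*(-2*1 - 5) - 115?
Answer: -122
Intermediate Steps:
1*(-2*1 - 5) - 115 = 1*(-2 - 5) - 115 = 1*(-7) - 115 = -7 - 115 = -122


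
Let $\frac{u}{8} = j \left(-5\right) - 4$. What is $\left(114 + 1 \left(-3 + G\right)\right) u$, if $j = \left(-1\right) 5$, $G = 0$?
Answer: $18648$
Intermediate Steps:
$j = -5$
$u = 168$ ($u = 8 \left(\left(-5\right) \left(-5\right) - 4\right) = 8 \left(25 - 4\right) = 8 \cdot 21 = 168$)
$\left(114 + 1 \left(-3 + G\right)\right) u = \left(114 + 1 \left(-3 + 0\right)\right) 168 = \left(114 + 1 \left(-3\right)\right) 168 = \left(114 - 3\right) 168 = 111 \cdot 168 = 18648$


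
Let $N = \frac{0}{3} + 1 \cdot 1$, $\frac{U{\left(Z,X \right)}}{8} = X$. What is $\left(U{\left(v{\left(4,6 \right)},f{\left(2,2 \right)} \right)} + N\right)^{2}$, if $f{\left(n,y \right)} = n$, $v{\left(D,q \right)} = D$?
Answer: $289$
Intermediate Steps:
$U{\left(Z,X \right)} = 8 X$
$N = 1$ ($N = 0 \cdot \frac{1}{3} + 1 = 0 + 1 = 1$)
$\left(U{\left(v{\left(4,6 \right)},f{\left(2,2 \right)} \right)} + N\right)^{2} = \left(8 \cdot 2 + 1\right)^{2} = \left(16 + 1\right)^{2} = 17^{2} = 289$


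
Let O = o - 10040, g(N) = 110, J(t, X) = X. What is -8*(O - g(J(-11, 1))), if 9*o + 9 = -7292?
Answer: 789208/9 ≈ 87690.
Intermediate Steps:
o = -7301/9 (o = -1 + (1/9)*(-7292) = -1 - 7292/9 = -7301/9 ≈ -811.22)
O = -97661/9 (O = -7301/9 - 10040 = -97661/9 ≈ -10851.)
-8*(O - g(J(-11, 1))) = -8*(-97661/9 - 1*110) = -8*(-97661/9 - 110) = -8*(-98651/9) = 789208/9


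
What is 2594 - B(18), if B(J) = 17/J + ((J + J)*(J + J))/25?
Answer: 1143547/450 ≈ 2541.2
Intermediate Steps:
B(J) = 17/J + 4*J**2/25 (B(J) = 17/J + ((2*J)*(2*J))*(1/25) = 17/J + (4*J**2)*(1/25) = 17/J + 4*J**2/25)
2594 - B(18) = 2594 - (425 + 4*18**3)/(25*18) = 2594 - (425 + 4*5832)/(25*18) = 2594 - (425 + 23328)/(25*18) = 2594 - 23753/(25*18) = 2594 - 1*23753/450 = 2594 - 23753/450 = 1143547/450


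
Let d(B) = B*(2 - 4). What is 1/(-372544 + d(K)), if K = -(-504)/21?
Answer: -1/372592 ≈ -2.6839e-6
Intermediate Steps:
K = 24 (K = -(-504)/21 = -7*(-24/7) = 24)
d(B) = -2*B (d(B) = B*(-2) = -2*B)
1/(-372544 + d(K)) = 1/(-372544 - 2*24) = 1/(-372544 - 48) = 1/(-372592) = -1/372592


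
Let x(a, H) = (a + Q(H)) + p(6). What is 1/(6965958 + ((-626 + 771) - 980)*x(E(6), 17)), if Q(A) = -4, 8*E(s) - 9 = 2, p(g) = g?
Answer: 8/55705119 ≈ 1.4361e-7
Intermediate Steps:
E(s) = 11/8 (E(s) = 9/8 + (⅛)*2 = 9/8 + ¼ = 11/8)
x(a, H) = 2 + a (x(a, H) = (a - 4) + 6 = (-4 + a) + 6 = 2 + a)
1/(6965958 + ((-626 + 771) - 980)*x(E(6), 17)) = 1/(6965958 + ((-626 + 771) - 980)*(2 + 11/8)) = 1/(6965958 + (145 - 980)*(27/8)) = 1/(6965958 - 835*27/8) = 1/(6965958 - 22545/8) = 1/(55705119/8) = 8/55705119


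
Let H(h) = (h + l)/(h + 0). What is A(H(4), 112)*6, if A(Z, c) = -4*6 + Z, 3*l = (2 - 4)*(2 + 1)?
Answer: -141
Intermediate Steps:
l = -2 (l = ((2 - 4)*(2 + 1))/3 = (-2*3)/3 = (⅓)*(-6) = -2)
H(h) = (-2 + h)/h (H(h) = (h - 2)/(h + 0) = (-2 + h)/h)
A(Z, c) = -24 + Z
A(H(4), 112)*6 = (-24 + (-2 + 4)/4)*6 = (-24 + (¼)*2)*6 = (-24 + ½)*6 = -47/2*6 = -141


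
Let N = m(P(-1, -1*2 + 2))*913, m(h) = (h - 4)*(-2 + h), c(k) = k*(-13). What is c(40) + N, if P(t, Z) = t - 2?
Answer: 31435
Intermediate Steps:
c(k) = -13*k
P(t, Z) = -2 + t
m(h) = (-4 + h)*(-2 + h)
N = 31955 (N = (8 + (-2 - 1)² - 6*(-2 - 1))*913 = (8 + (-3)² - 6*(-3))*913 = (8 + 9 + 18)*913 = 35*913 = 31955)
c(40) + N = -13*40 + 31955 = -520 + 31955 = 31435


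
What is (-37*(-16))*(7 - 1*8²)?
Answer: -33744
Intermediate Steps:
(-37*(-16))*(7 - 1*8²) = 592*(7 - 1*64) = 592*(7 - 64) = 592*(-57) = -33744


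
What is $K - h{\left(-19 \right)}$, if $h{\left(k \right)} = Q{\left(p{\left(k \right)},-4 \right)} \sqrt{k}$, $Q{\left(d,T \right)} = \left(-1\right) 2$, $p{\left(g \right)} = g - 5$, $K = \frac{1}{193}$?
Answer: $\frac{1}{193} + 2 i \sqrt{19} \approx 0.0051813 + 8.7178 i$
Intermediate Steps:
$K = \frac{1}{193} \approx 0.0051813$
$p{\left(g \right)} = -5 + g$
$Q{\left(d,T \right)} = -2$
$h{\left(k \right)} = - 2 \sqrt{k}$
$K - h{\left(-19 \right)} = \frac{1}{193} - - 2 \sqrt{-19} = \frac{1}{193} - - 2 i \sqrt{19} = \frac{1}{193} + 2 i \sqrt{19}$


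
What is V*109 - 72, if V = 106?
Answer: 11482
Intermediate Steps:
V*109 - 72 = 106*109 - 72 = 11554 - 72 = 11482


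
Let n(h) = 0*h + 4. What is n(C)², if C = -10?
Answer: 16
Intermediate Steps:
n(h) = 4 (n(h) = 0 + 4 = 4)
n(C)² = 4² = 16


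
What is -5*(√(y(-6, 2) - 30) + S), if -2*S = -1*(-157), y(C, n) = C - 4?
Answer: 785/2 - 10*I*√10 ≈ 392.5 - 31.623*I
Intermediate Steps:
y(C, n) = -4 + C
S = -157/2 (S = -(-1)*(-157)/2 = -½*157 = -157/2 ≈ -78.500)
-5*(√(y(-6, 2) - 30) + S) = -5*(√((-4 - 6) - 30) - 157/2) = -5*(√(-10 - 30) - 157/2) = -5*(√(-40) - 157/2) = -5*(2*I*√10 - 157/2) = -5*(-157/2 + 2*I*√10) = 785/2 - 10*I*√10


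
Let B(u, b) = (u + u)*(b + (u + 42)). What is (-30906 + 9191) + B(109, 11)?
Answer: 13601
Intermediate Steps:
B(u, b) = 2*u*(42 + b + u) (B(u, b) = (2*u)*(b + (42 + u)) = (2*u)*(42 + b + u) = 2*u*(42 + b + u))
(-30906 + 9191) + B(109, 11) = (-30906 + 9191) + 2*109*(42 + 11 + 109) = -21715 + 2*109*162 = -21715 + 35316 = 13601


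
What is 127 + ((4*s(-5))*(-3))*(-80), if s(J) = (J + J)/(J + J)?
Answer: 1087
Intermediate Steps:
s(J) = 1 (s(J) = (2*J)/((2*J)) = (2*J)*(1/(2*J)) = 1)
127 + ((4*s(-5))*(-3))*(-80) = 127 + ((4*1)*(-3))*(-80) = 127 + (4*(-3))*(-80) = 127 - 12*(-80) = 127 + 960 = 1087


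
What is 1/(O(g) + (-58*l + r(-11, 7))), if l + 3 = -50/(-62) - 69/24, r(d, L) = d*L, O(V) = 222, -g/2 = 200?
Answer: 124/54433 ≈ 0.0022780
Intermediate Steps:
g = -400 (g = -2*200 = -400)
r(d, L) = L*d
l = -1257/248 (l = -3 + (-50/(-62) - 69/24) = -3 + (-50*(-1/62) - 69*1/24) = -3 + (25/31 - 23/8) = -3 - 513/248 = -1257/248 ≈ -5.0686)
1/(O(g) + (-58*l + r(-11, 7))) = 1/(222 + (-58*(-1257/248) + 7*(-11))) = 1/(222 + (36453/124 - 77)) = 1/(222 + 26905/124) = 1/(54433/124) = 124/54433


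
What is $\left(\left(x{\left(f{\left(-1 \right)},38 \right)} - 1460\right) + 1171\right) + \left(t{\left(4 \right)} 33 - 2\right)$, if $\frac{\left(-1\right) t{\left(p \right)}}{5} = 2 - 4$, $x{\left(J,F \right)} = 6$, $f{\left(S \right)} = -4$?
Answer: $45$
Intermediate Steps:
$t{\left(p \right)} = 10$ ($t{\left(p \right)} = - 5 \left(2 - 4\right) = \left(-5\right) \left(-2\right) = 10$)
$\left(\left(x{\left(f{\left(-1 \right)},38 \right)} - 1460\right) + 1171\right) + \left(t{\left(4 \right)} 33 - 2\right) = \left(\left(6 - 1460\right) + 1171\right) + \left(10 \cdot 33 - 2\right) = \left(-1454 + 1171\right) + \left(330 - 2\right) = -283 + 328 = 45$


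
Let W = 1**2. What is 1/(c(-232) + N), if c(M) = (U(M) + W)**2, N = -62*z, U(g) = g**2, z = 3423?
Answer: 1/2896918399 ≈ 3.4519e-10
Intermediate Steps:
W = 1
N = -212226 (N = -62*3423 = -212226)
c(M) = (1 + M**2)**2 (c(M) = (M**2 + 1)**2 = (1 + M**2)**2)
1/(c(-232) + N) = 1/((1 + (-232)**2)**2 - 212226) = 1/((1 + 53824)**2 - 212226) = 1/(53825**2 - 212226) = 1/(2897130625 - 212226) = 1/2896918399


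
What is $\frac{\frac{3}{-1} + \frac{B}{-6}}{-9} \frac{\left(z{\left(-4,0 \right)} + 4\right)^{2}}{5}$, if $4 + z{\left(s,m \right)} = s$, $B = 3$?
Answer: $\frac{56}{45} \approx 1.2444$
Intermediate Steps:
$z{\left(s,m \right)} = -4 + s$
$\frac{\frac{3}{-1} + \frac{B}{-6}}{-9} \frac{\left(z{\left(-4,0 \right)} + 4\right)^{2}}{5} = \frac{\frac{3}{-1} + \frac{3}{-6}}{-9} \frac{\left(\left(-4 - 4\right) + 4\right)^{2}}{5} = \left(3 \left(-1\right) + 3 \left(- \frac{1}{6}\right)\right) \left(- \frac{1}{9}\right) \left(-8 + 4\right)^{2} \cdot \frac{1}{5} = \left(-3 - \frac{1}{2}\right) \left(- \frac{1}{9}\right) \left(-4\right)^{2} \cdot \frac{1}{5} = \left(- \frac{7}{2}\right) \left(- \frac{1}{9}\right) 16 \cdot \frac{1}{5} = \frac{7}{18} \cdot \frac{16}{5} = \frac{56}{45}$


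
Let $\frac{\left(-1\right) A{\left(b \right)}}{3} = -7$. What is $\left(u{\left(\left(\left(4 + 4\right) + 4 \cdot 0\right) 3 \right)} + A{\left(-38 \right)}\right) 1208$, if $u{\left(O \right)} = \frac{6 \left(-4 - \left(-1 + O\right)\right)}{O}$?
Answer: $17214$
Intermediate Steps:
$A{\left(b \right)} = 21$ ($A{\left(b \right)} = \left(-3\right) \left(-7\right) = 21$)
$u{\left(O \right)} = \frac{-18 - 6 O}{O}$ ($u{\left(O \right)} = \frac{6 \left(-3 - O\right)}{O} = \frac{-18 - 6 O}{O}$)
$\left(u{\left(\left(\left(4 + 4\right) + 4 \cdot 0\right) 3 \right)} + A{\left(-38 \right)}\right) 1208 = \left(\left(-6 - \frac{18}{\left(\left(4 + 4\right) + 4 \cdot 0\right) 3}\right) + 21\right) 1208 = \left(\left(-6 - \frac{18}{\left(8 + 0\right) 3}\right) + 21\right) 1208 = \left(\left(-6 - \frac{18}{8 \cdot 3}\right) + 21\right) 1208 = \left(\left(-6 - \frac{18}{24}\right) + 21\right) 1208 = \left(\left(-6 - \frac{3}{4}\right) + 21\right) 1208 = \left(- \frac{27}{4} + 21\right) 1208 = \frac{57}{4} \cdot 1208 = 17214$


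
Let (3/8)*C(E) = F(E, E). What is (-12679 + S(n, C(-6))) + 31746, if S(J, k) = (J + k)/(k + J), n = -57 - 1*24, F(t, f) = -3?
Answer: 19068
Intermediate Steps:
C(E) = -8 (C(E) = (8/3)*(-3) = -8)
n = -81 (n = -57 - 24 = -81)
S(J, k) = 1 (S(J, k) = (J + k)/(J + k) = 1)
(-12679 + S(n, C(-6))) + 31746 = (-12679 + 1) + 31746 = -12678 + 31746 = 19068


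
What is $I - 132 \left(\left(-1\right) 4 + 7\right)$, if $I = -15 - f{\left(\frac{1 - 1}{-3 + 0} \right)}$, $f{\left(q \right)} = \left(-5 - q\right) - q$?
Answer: $-406$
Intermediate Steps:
$f{\left(q \right)} = -5 - 2 q$
$I = -10$ ($I = -15 - \left(-5 - 2 \frac{1 - 1}{-3 + 0}\right) = -15 - \left(-5 - 2 \frac{0}{-3}\right) = -15 - \left(-5 - 2 \cdot 0 \left(- \frac{1}{3}\right)\right) = -15 - \left(-5 - 0\right) = -15 - \left(-5 + 0\right) = -15 - -5 = -15 + 5 = -10$)
$I - 132 \left(\left(-1\right) 4 + 7\right) = -10 - 132 \left(\left(-1\right) 4 + 7\right) = -10 - 132 \left(-4 + 7\right) = -10 - 396 = -406$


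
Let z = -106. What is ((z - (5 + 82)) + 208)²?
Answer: 225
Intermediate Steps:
((z - (5 + 82)) + 208)² = ((-106 - (5 + 82)) + 208)² = ((-106 - 1*87) + 208)² = ((-106 - 87) + 208)² = (-193 + 208)² = 15² = 225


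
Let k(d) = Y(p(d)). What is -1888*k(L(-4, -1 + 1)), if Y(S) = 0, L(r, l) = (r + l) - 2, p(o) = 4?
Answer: 0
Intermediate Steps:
L(r, l) = -2 + l + r (L(r, l) = (l + r) - 2 = -2 + l + r)
k(d) = 0
-1888*k(L(-4, -1 + 1)) = -1888*0 = 0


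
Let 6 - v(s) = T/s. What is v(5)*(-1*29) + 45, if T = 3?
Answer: -558/5 ≈ -111.60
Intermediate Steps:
v(s) = 6 - 3/s
v(5)*(-1*29) + 45 = (6 - 3/5)*(-1*29) + 45 = (6 - 3*⅕)*(-29) + 45 = (6 - ⅗)*(-29) + 45 = (27/5)*(-29) + 45 = -783/5 + 45 = -558/5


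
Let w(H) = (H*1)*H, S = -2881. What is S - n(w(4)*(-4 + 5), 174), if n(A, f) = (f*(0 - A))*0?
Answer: -2881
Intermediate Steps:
w(H) = H**2 (w(H) = H*H = H**2)
n(A, f) = 0 (n(A, f) = (f*(-A))*0 = -A*f*0 = 0)
S - n(w(4)*(-4 + 5), 174) = -2881 - 1*0 = -2881 + 0 = -2881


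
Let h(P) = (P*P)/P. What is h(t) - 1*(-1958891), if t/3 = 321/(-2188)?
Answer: 4286052545/2188 ≈ 1.9589e+6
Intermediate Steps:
t = -963/2188 (t = 3*(321/(-2188)) = 3*(321*(-1/2188)) = 3*(-321/2188) = -963/2188 ≈ -0.44013)
h(P) = P (h(P) = P²/P = P)
h(t) - 1*(-1958891) = -963/2188 - 1*(-1958891) = -963/2188 + 1958891 = 4286052545/2188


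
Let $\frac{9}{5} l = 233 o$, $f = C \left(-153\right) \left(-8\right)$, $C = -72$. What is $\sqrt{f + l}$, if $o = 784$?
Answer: $\frac{4 \sqrt{7513}}{3} \approx 115.57$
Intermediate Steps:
$f = -88128$ ($f = \left(-72\right) \left(-153\right) \left(-8\right) = 11016 \left(-8\right) = -88128$)
$l = \frac{913360}{9}$ ($l = \frac{5 \cdot 233 \cdot 784}{9} = \frac{5}{9} \cdot 182672 = \frac{913360}{9} \approx 1.0148 \cdot 10^{5}$)
$\sqrt{f + l} = \sqrt{-88128 + \frac{913360}{9}} = \sqrt{\frac{120208}{9}} = \frac{4 \sqrt{7513}}{3}$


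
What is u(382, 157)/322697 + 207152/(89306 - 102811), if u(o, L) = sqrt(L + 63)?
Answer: -207152/13505 + 2*sqrt(55)/322697 ≈ -15.339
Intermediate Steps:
u(o, L) = sqrt(63 + L)
u(382, 157)/322697 + 207152/(89306 - 102811) = sqrt(63 + 157)/322697 + 207152/(89306 - 102811) = sqrt(220)*(1/322697) + 207152/(-13505) = (2*sqrt(55))*(1/322697) + 207152*(-1/13505) = 2*sqrt(55)/322697 - 207152/13505 = -207152/13505 + 2*sqrt(55)/322697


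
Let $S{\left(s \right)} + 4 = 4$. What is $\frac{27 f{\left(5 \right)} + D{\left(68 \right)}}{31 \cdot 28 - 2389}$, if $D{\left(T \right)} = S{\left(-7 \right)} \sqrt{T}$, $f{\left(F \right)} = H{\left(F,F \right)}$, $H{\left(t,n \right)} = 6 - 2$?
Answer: $- \frac{12}{169} \approx -0.071006$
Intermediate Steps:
$S{\left(s \right)} = 0$ ($S{\left(s \right)} = -4 + 4 = 0$)
$H{\left(t,n \right)} = 4$ ($H{\left(t,n \right)} = 6 - 2 = 4$)
$f{\left(F \right)} = 4$
$D{\left(T \right)} = 0$ ($D{\left(T \right)} = 0 \sqrt{T} = 0$)
$\frac{27 f{\left(5 \right)} + D{\left(68 \right)}}{31 \cdot 28 - 2389} = \frac{27 \cdot 4 + 0}{31 \cdot 28 - 2389} = \frac{108 + 0}{868 - 2389} = \frac{108}{-1521} = 108 \left(- \frac{1}{1521}\right) = - \frac{12}{169}$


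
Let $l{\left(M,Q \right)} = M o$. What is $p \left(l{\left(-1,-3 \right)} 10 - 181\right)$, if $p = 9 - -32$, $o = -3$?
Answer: $-6191$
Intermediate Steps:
$l{\left(M,Q \right)} = - 3 M$ ($l{\left(M,Q \right)} = M \left(-3\right) = - 3 M$)
$p = 41$ ($p = 9 + 32 = 41$)
$p \left(l{\left(-1,-3 \right)} 10 - 181\right) = 41 \left(\left(-3\right) \left(-1\right) 10 - 181\right) = 41 \left(3 \cdot 10 - 181\right) = 41 \left(30 - 181\right) = 41 \left(-151\right) = -6191$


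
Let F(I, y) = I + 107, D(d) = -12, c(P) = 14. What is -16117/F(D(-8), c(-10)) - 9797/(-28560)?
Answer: -91874161/542640 ≈ -169.31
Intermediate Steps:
F(I, y) = 107 + I
-16117/F(D(-8), c(-10)) - 9797/(-28560) = -16117/(107 - 12) - 9797/(-28560) = -16117/95 - 9797*(-1/28560) = -16117*1/95 + 9797/28560 = -16117/95 + 9797/28560 = -91874161/542640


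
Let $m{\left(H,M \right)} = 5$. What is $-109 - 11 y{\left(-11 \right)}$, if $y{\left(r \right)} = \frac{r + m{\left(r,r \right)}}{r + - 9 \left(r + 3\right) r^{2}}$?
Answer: $- \frac{86213}{791} \approx -108.99$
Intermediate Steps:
$y{\left(r \right)} = \frac{5 + r}{r + r^{2} \left(-27 - 9 r\right)}$ ($y{\left(r \right)} = \frac{r + 5}{r + - 9 \left(r + 3\right) r^{2}} = \frac{5 + r}{r + - 9 \left(3 + r\right) r^{2}} = \frac{5 + r}{r + \left(-27 - 9 r\right) r^{2}} = \frac{5 + r}{r + r^{2} \left(-27 - 9 r\right)}$)
$-109 - 11 y{\left(-11 \right)} = -109 - 11 \frac{-5 - -11}{\left(-11\right) \left(-1 + 9 \left(-11\right)^{2} + 27 \left(-11\right)\right)} = -109 - 11 \left(- \frac{-5 + 11}{11 \left(-1 + 9 \cdot 121 - 297\right)}\right) = -109 - 11 \left(\left(- \frac{1}{11}\right) \frac{1}{-1 + 1089 - 297} \cdot 6\right) = -109 - 11 \left(\left(- \frac{1}{11}\right) \frac{1}{791} \cdot 6\right) = -109 - - \frac{6}{791} = -109 + \frac{6}{791} = - \frac{86213}{791}$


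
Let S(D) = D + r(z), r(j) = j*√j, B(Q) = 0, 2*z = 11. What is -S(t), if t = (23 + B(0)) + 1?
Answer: -24 - 11*√22/4 ≈ -36.899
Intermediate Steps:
z = 11/2 (z = (½)*11 = 11/2 ≈ 5.5000)
r(j) = j^(3/2)
t = 24 (t = (23 + 0) + 1 = 23 + 1 = 24)
S(D) = D + 11*√22/4 (S(D) = D + (11/2)^(3/2) = D + 11*√22/4)
-S(t) = -(24 + 11*√22/4) = -24 - 11*√22/4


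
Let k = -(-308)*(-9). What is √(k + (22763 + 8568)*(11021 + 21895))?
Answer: 2*√257822106 ≈ 32114.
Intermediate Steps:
k = -2772 (k = -308*9 = -2772)
√(k + (22763 + 8568)*(11021 + 21895)) = √(-2772 + (22763 + 8568)*(11021 + 21895)) = √(-2772 + 31331*32916) = √(-2772 + 1031291196) = √1031288424 = 2*√257822106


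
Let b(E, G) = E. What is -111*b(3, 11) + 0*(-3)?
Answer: -333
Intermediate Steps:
-111*b(3, 11) + 0*(-3) = -111*3 + 0*(-3) = -333 + 0 = -333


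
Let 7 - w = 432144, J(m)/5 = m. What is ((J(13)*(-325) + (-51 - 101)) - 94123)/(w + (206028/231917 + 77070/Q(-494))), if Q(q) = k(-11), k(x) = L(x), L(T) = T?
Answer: 294395439800/1120290659801 ≈ 0.26278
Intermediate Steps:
k(x) = x
J(m) = 5*m
w = -432137 (w = 7 - 1*432144 = 7 - 432144 = -432137)
Q(q) = -11
((J(13)*(-325) + (-51 - 101)) - 94123)/(w + (206028/231917 + 77070/Q(-494))) = (((5*13)*(-325) + (-51 - 101)) - 94123)/(-432137 + (206028/231917 + 77070/(-11))) = ((65*(-325) - 152) - 94123)/(-432137 + (206028*(1/231917) + 77070*(-1/11))) = ((-21125 - 152) - 94123)/(-432137 + (206028/231917 - 77070/11)) = (-21277 - 94123)/(-432137 - 17871576882/2551087) = -115400/(-1120290659801/2551087) = -115400*(-2551087/1120290659801) = 294395439800/1120290659801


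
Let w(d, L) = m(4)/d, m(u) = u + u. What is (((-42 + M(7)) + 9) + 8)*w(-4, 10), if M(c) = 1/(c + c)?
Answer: 349/7 ≈ 49.857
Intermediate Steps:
m(u) = 2*u
M(c) = 1/(2*c)
w(d, L) = 8/d (w(d, L) = (2*4)/d = 8/d)
(((-42 + M(7)) + 9) + 8)*w(-4, 10) = (((-42 + (½)/7) + 9) + 8)*(8/(-4)) = (((-42 + (½)*(⅐)) + 9) + 8)*(8*(-¼)) = (((-42 + 1/14) + 9) + 8)*(-2) = ((-587/14 + 9) + 8)*(-2) = (-461/14 + 8)*(-2) = -349/14*(-2) = 349/7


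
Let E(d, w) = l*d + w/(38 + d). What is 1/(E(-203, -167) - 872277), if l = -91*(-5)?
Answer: -165/159165763 ≈ -1.0367e-6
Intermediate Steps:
l = 455
E(d, w) = 455*d + w/(38 + d)
1/(E(-203, -167) - 872277) = 1/((-167 + 455*(-203)² + 17290*(-203))/(38 - 203) - 872277) = 1/((-167 + 455*41209 - 3509870)/(-165) - 872277) = 1/(-(-167 + 18750095 - 3509870)/165 - 872277) = 1/(-1/165*15240058 - 872277) = 1/(-15240058/165 - 872277) = 1/(-159165763/165) = -165/159165763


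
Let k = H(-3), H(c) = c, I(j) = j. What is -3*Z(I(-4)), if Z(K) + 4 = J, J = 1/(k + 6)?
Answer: 11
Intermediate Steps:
k = -3
J = 1/3 (J = 1/(-3 + 6) = 1/3 ≈ 0.33333)
Z(K) = -11/3 (Z(K) = -4 + 1/3 = -11/3)
-3*Z(I(-4)) = -3*(-11/3) = 11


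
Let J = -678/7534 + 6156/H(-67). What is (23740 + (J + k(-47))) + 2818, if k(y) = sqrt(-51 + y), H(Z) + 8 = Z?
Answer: 2493361291/94175 + 7*I*sqrt(2) ≈ 26476.0 + 9.8995*I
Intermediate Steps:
H(Z) = -8 + Z
J = -7738359/94175 (J = -678/7534 + 6156/(-8 - 67) = -678*1/7534 + 6156/(-75) = -339/3767 + 6156*(-1/75) = -339/3767 - 2052/25 = -7738359/94175 ≈ -82.170)
(23740 + (J + k(-47))) + 2818 = (23740 + (-7738359/94175 + sqrt(-51 - 47))) + 2818 = (23740 + (-7738359/94175 + sqrt(-98))) + 2818 = (23740 + (-7738359/94175 + 7*I*sqrt(2))) + 2818 = (2227976141/94175 + 7*I*sqrt(2)) + 2818 = 2493361291/94175 + 7*I*sqrt(2)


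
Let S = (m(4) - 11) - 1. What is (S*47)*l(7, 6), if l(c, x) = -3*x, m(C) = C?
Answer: 6768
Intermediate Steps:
S = -8 (S = (4 - 11) - 1 = -7 - 1 = -8)
(S*47)*l(7, 6) = (-8*47)*(-3*6) = -376*(-18) = 6768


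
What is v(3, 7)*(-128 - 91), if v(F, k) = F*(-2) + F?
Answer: 657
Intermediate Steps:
v(F, k) = -F (v(F, k) = -2*F + F = -F)
v(3, 7)*(-128 - 91) = (-1*3)*(-128 - 91) = -3*(-219) = 657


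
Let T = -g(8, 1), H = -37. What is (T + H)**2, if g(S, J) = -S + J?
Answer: 900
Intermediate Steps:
g(S, J) = J - S
T = 7 (T = -(1 - 1*8) = -(1 - 8) = -1*(-7) = 7)
(T + H)**2 = (7 - 37)**2 = (-30)**2 = 900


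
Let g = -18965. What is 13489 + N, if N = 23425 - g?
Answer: 55879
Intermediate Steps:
N = 42390 (N = 23425 - 1*(-18965) = 23425 + 18965 = 42390)
13489 + N = 13489 + 42390 = 55879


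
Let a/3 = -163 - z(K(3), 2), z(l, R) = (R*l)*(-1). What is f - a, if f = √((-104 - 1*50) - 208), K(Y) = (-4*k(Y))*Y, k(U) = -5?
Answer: 129 + I*√362 ≈ 129.0 + 19.026*I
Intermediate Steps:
K(Y) = 20*Y (K(Y) = (-4*(-5))*Y = 20*Y)
z(l, R) = -R*l
a = -129 (a = 3*(-163 - (-1)*2*20*3) = 3*(-163 - (-1)*2*60) = 3*(-163 - 1*(-120)) = 3*(-163 + 120) = 3*(-43) = -129)
f = I*√362 (f = √((-104 - 50) - 208) = √(-154 - 208) = √(-362) = I*√362 ≈ 19.026*I)
f - a = I*√362 - 1*(-129) = I*√362 + 129 = 129 + I*√362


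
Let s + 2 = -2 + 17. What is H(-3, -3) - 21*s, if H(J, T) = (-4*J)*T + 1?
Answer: -308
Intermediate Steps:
s = 13 (s = -2 + (-2 + 17) = -2 + 15 = 13)
H(J, T) = 1 - 4*J*T (H(J, T) = -4*J*T + 1 = 1 - 4*J*T)
H(-3, -3) - 21*s = (1 - 4*(-3)*(-3)) - 21*13 = (1 - 36) - 273 = -35 - 273 = -308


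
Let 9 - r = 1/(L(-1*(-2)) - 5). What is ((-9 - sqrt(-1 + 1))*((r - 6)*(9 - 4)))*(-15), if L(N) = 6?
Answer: 1350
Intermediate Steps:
r = 8 (r = 9 - 1/(6 - 5) = 9 - 1/1 = 9 - 1*1 = 9 - 1 = 8)
((-9 - sqrt(-1 + 1))*((r - 6)*(9 - 4)))*(-15) = ((-9 - sqrt(-1 + 1))*((8 - 6)*(9 - 4)))*(-15) = ((-9 - sqrt(0))*(2*5))*(-15) = ((-9 - 1*0)*10)*(-15) = ((-9 + 0)*10)*(-15) = -9*10*(-15) = -90*(-15) = 1350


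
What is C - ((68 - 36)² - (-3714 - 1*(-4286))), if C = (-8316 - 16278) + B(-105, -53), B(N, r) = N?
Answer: -25151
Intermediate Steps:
C = -24699 (C = (-8316 - 16278) - 105 = -24594 - 105 = -24699)
C - ((68 - 36)² - (-3714 - 1*(-4286))) = -24699 - ((68 - 36)² - (-3714 - 1*(-4286))) = -24699 - (32² - (-3714 + 4286)) = -24699 - (1024 - 1*572) = -24699 - (1024 - 572) = -24699 - 1*452 = -24699 - 452 = -25151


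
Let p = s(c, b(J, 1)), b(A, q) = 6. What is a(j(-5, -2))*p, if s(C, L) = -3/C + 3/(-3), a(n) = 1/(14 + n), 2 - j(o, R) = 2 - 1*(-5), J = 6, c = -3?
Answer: 0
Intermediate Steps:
j(o, R) = -5 (j(o, R) = 2 - (2 - 1*(-5)) = 2 - (2 + 5) = 2 - 1*7 = 2 - 7 = -5)
s(C, L) = -1 - 3/C (s(C, L) = -3/C + 3*(-1/3) = -3/C - 1 = -1 - 3/C)
p = 0 (p = (-3 - 1*(-3))/(-3) = -(-3 + 3)/3 = -1/3*0 = 0)
a(j(-5, -2))*p = 0/(14 - 5) = 0/9 = (1/9)*0 = 0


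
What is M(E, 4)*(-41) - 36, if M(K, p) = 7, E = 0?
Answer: -323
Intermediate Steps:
M(E, 4)*(-41) - 36 = 7*(-41) - 36 = -287 - 36 = -323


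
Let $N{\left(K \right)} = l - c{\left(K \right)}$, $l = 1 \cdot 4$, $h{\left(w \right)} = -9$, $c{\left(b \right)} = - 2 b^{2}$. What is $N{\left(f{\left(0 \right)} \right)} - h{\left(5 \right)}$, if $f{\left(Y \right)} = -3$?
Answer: $31$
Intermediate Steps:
$l = 4$
$N{\left(K \right)} = 4 + 2 K^{2}$ ($N{\left(K \right)} = 4 - - 2 K^{2} = 4 + 2 K^{2}$)
$N{\left(f{\left(0 \right)} \right)} - h{\left(5 \right)} = \left(4 + 2 \left(-3\right)^{2}\right) - -9 = \left(4 + 2 \cdot 9\right) + 9 = \left(4 + 18\right) + 9 = 22 + 9 = 31$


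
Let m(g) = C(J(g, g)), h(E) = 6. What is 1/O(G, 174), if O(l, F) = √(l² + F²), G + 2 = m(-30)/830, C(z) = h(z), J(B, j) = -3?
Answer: 415*√5214968029/5214968029 ≈ 0.0057468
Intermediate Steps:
C(z) = 6
m(g) = 6
G = -827/415 (G = -2 + 6/830 = -2 + 6*(1/830) = -2 + 3/415 = -827/415 ≈ -1.9928)
O(l, F) = √(F² + l²)
1/O(G, 174) = 1/(√(174² + (-827/415)²)) = 1/(√(30276 + 683929/172225)) = 1/(√(5214968029/172225)) = 1/(√5214968029/415) = 415*√5214968029/5214968029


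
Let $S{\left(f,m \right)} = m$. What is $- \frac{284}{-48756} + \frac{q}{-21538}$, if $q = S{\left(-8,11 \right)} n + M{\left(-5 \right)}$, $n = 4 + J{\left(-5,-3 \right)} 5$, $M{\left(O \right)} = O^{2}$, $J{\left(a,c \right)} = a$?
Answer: $\frac{2020066}{131263341} \approx 0.015389$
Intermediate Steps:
$n = -21$ ($n = 4 - 25 = -21$)
$q = -206$ ($q = 11 \left(-21\right) + \left(-5\right)^{2} = -231 + 25 = -206$)
$- \frac{284}{-48756} + \frac{q}{-21538} = - \frac{284}{-48756} - \frac{206}{-21538} = \left(-284\right) \left(- \frac{1}{48756}\right) - - \frac{103}{10769} = \frac{71}{12189} + \frac{103}{10769} = \frac{2020066}{131263341}$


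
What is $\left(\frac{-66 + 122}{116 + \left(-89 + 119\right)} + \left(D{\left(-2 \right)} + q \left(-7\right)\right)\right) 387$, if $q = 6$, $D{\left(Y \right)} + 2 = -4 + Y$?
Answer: $- \frac{1401714}{73} \approx -19202.0$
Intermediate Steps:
$D{\left(Y \right)} = -6 + Y$ ($D{\left(Y \right)} = -2 + \left(-4 + Y\right) = -6 + Y$)
$\left(\frac{-66 + 122}{116 + \left(-89 + 119\right)} + \left(D{\left(-2 \right)} + q \left(-7\right)\right)\right) 387 = \left(\frac{-66 + 122}{116 + \left(-89 + 119\right)} + \left(\left(-6 - 2\right) + 6 \left(-7\right)\right)\right) 387 = \left(\frac{56}{116 + 30} - 50\right) 387 = \left(\frac{56}{146} - 50\right) 387 = \left(56 \cdot \frac{1}{146} - 50\right) 387 = \left(\frac{28}{73} - 50\right) 387 = \left(- \frac{3622}{73}\right) 387 = - \frac{1401714}{73}$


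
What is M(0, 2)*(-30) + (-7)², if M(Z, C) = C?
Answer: -11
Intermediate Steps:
M(0, 2)*(-30) + (-7)² = 2*(-30) + (-7)² = -60 + 49 = -11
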